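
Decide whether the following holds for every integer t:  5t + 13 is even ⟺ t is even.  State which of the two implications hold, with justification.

(⟹) This fails: t = 5 gives 5t + 13 = 38, which is even, but 5 is odd, not even.

(⟸) This also fails: t = 0 is even, but 5t + 13 = 13 is odd, not even.

(⇒) fails and (⇐) fails.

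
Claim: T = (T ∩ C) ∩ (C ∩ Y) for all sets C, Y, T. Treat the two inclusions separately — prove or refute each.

(⊇) Let x ∈ (T ∩ C) ∩ (C ∩ Y). Then x ∈ C ∩ Y ∩ T, from which x ∈ T.

(⊆) This inclusion fails. Take C = ∅, Y = ∅, T = {1}; then 1 ∈ T but 1 ∉ (T ∩ C) ∩ (C ∩ Y).

The sets are not equal: only the reverse inclusion holds.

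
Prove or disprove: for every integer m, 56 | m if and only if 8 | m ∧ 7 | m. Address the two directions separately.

Both directions hold.

(⟸) Suppose 8 ∣ m and 7 ∣ m. Any common multiple of 8 and 7 is a multiple of their lcm; here gcd(8, 7) = 1, so lcm(8, 7) = 8·7 = 56, so 56 ∣ m.

(⟹) If 56 ∣ m, write m = 56q. Since 56 = 7·8, m = 8·(7q), so 8 ∣ m; and since 56 = 8·7, m = 7·(8q), so 7 ∣ m.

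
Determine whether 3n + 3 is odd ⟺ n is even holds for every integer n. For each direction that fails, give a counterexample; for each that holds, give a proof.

Equivalent; both directions hold.

Forward direction. Suppose 3n + 3 is odd. Since 3 is odd, 3n and n have the same parity, so 3n + 3 ≡ n + 3 (mod 2). As 3 is odd, 3n + 3 is odd exactly when n is even. Thus n is even.

Converse. Suppose n is even; write n = 2j. Then 3n + 3 = 3·(2j) + 3 = 2·3j + 3, which is odd.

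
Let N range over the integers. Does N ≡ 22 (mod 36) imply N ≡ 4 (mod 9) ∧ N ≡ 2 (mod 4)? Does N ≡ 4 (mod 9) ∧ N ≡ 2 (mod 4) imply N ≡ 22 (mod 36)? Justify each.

[⇒] Suppose N ≡ 22 (mod 36); write N = 36j + 22. Since 9 ∣ 36, reducing mod 9 gives N ≡ 22 ≡ 4 (mod 9); since 4 ∣ 36, reducing mod 4 gives N ≡ 22 ≡ 2 (mod 4).

[⇐] Conversely, if N ≡ 4 (mod 9) and N ≡ 2 (mod 4), then by the Chinese remainder theorem N ≡ 22 (mod 36). This is exactly N ≡ 22 (mod 36).

Equivalent; both directions hold.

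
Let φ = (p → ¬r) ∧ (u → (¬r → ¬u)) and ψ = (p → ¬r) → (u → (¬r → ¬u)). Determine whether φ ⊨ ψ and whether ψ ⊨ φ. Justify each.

(⇒) Assume the antecedent. If r is true, (p → ¬r) → (u → (¬r → ¬u)) reduces to true regardless of the other variables. If r is false, the antecedent forces (p = F, r = F, u = F) or (p = T, r = F, u = F), and (p → ¬r) → (u → (¬r → ¬u)) holds there. Either way (p → ¬r) → (u → (¬r → ¬u)) holds.

(⇐) This fails. Under p = T, r = T, u = F, the left side is false but the right side is true.

(⇒) holds; (⇐) fails.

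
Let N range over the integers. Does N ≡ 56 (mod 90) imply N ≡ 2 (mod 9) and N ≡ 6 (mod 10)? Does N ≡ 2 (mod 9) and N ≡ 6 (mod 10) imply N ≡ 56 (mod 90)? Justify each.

Equivalent; both directions hold.

Forward direction. Suppose N ≡ 56 (mod 90); write N = 90j + 56. Since 9 ∣ 90, reducing mod 9 gives N ≡ 56 ≡ 2 (mod 9); since 10 ∣ 90, reducing mod 10 gives N ≡ 56 ≡ 6 (mod 10).

Converse. If N ≡ 2 (mod 9) and N ≡ 6 (mod 10), then by the Chinese remainder theorem N ≡ 56 (mod 90). This is exactly N ≡ 56 (mod 90).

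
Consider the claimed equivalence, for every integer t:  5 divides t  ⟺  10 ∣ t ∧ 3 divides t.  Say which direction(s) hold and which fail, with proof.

Only the converse holds.

[⇒] This fails: take t = 5. Certainly 5 ∣ 5, but 10 ∤ 5.

[⇐] Suppose 10 ∣ t and 3 ∣ t. Any common multiple of 10 and 3 is a multiple of their lcm; here gcd(10, 3) = 1, so lcm(10, 3) = 10·3 = 30, so 30 ∣ t. Since 5 ∣ 30, it follows that 5 ∣ t.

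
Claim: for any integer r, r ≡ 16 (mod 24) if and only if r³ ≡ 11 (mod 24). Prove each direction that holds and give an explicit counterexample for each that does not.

Both directions fail.

(⟹) This fails: take r = 16. Then 16 ≡ 16 (mod 24), but 16³ = 4096 ≡ 16 (mod 24), not 11.

(⟸) This fails: take r = 11. Then 11³ = 1331 ≡ 11 (mod 24), yet 11 ≡ 11 (mod 24), not 16.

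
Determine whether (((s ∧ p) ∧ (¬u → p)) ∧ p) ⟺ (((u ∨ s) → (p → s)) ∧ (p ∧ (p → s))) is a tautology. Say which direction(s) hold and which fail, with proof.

(⟹) Assume the antecedent. If s is true, the antecedent forces (s = T, p = T, u = F) or (s = T, p = T, u = T), and the consequent holds there. If s is false, the antecedent cannot hold. Either way the consequent holds.

(⟸) Assume the antecedent. If s is true, the antecedent forces (s = T, p = T, u = F) or (s = T, p = T, u = T), and ((s ∧ p) ∧ (¬u → p)) ∧ p holds there. If s is false, the antecedent cannot hold. Either way ((s ∧ p) ∧ (¬u → p)) ∧ p holds.

Both implications hold.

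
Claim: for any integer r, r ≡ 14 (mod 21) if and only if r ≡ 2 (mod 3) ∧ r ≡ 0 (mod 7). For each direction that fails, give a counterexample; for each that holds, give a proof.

Both directions hold.

(⟹) Suppose r ≡ 14 (mod 21); write r = 21j + 14. Since 3 ∣ 21, reducing mod 3 gives r ≡ 14 ≡ 2 (mod 3); since 7 ∣ 21, reducing mod 7 gives r ≡ 14 ≡ 0 (mod 7).

(⟸) Conversely, if r ≡ 2 (mod 3) and r ≡ 0 (mod 7), then by the Chinese remainder theorem r ≡ 14 (mod 21). This is exactly r ≡ 14 (mod 21).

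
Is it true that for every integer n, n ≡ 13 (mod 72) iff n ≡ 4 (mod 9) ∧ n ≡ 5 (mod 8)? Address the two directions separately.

(⟹) Suppose n ≡ 13 (mod 72); write n = 72j + 13. Since 9 ∣ 72, reducing mod 9 gives n ≡ 13 ≡ 4 (mod 9); since 8 ∣ 72, reducing mod 8 gives n ≡ 13 ≡ 5 (mod 8).

(⟸) Conversely, if n ≡ 4 (mod 9) and n ≡ 5 (mod 8), then by the Chinese remainder theorem n ≡ 13 (mod 72). This is exactly n ≡ 13 (mod 72).

Equivalent; both directions hold.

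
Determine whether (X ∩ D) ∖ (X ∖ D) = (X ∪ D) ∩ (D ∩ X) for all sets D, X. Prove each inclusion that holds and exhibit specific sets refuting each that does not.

(⟸) Let x ∈ (X ∪ D) ∩ (D ∩ X). Then x ∈ D ∩ X, from which x ∈ (X ∩ D) ∖ (X ∖ D).

(⟹) Let x ∈ (X ∩ D) ∖ (X ∖ D). Then x ∈ D ∩ X, from which x ∈ (X ∪ D) ∩ (D ∩ X).

Both inclusions hold; the sets are equal.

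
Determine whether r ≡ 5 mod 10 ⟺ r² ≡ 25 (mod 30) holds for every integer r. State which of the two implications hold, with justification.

The forward direction fails; the converse holds.

[⇒] This fails: take r = 15. Then 15 ≡ 5 (mod 10), but 15² = 225 ≡ 15 (mod 30), not 25.

[⇐] Conversely, the residues r modulo 30 with r² ≡ 25 (mod 30) are exactly {5, 25}, and each is ≡ 5 (mod 10).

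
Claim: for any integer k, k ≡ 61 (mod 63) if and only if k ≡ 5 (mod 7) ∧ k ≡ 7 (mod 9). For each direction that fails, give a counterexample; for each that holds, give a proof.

Forward direction. Suppose k ≡ 61 (mod 63); write k = 63j + 61. Since 7 ∣ 63, reducing mod 7 gives k ≡ 61 ≡ 5 (mod 7); since 9 ∣ 63, reducing mod 9 gives k ≡ 61 ≡ 7 (mod 9).

Converse. If k ≡ 5 (mod 7) and k ≡ 7 (mod 9), then by the Chinese remainder theorem k ≡ 61 (mod 63). This is exactly k ≡ 61 (mod 63).

Both directions hold; the statement is true.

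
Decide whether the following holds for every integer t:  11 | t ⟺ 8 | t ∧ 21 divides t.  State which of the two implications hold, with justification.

(→) This fails: take t = 11. Certainly 11 ∣ 11, but 8 ∤ 11.

(←) This fails: take t = 168. Both 8 ∣ 168 and 21 ∣ 168, yet 168 is not a multiple of 11 (since 168 = 15·11 + 3), so 11 ∤ 168.

(⇒) fails and (⇐) fails.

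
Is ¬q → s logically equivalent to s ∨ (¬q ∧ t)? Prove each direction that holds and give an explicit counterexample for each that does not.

(⟹) This fails. Under t = F, s = F, q = T, the left side is true but the right side is false.

(⟸) This fails. Under t = T, s = F, q = F, the left side is false but the right side is true.

Neither direction holds.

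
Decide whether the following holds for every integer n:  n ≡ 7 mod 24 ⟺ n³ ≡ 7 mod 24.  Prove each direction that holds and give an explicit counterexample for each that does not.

Equivalent; both directions hold.

(⇒) Suppose n ≡ 7 mod 24. Write n = 24j + 7. Then (24j + 7)³ = 13824j³ + 12096j² + 3528j + 343 = 24(576j³ + 504j² + 147j + 14) + 7, so n³ ≡ 7 (mod 24).

(⇐) Conversely, suppose n³ ≡ 7 (mod 24). The only residue r in {0, …, 23} with r³ ≡ 7 (mod 24) is r = 7, so n ≡ 7 (mod 24).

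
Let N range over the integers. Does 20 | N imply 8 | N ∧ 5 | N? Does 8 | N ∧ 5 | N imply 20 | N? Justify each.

(⇒) fails; (⇐) holds.

(⟹) This fails: take N = 20. Certainly 20 ∣ 20, but 8 ∤ 20.

(⟸) Suppose 8 ∣ N and 5 ∣ N. Any common multiple of 8 and 5 is a multiple of their lcm; here gcd(8, 5) = 1, so lcm(8, 5) = 8·5 = 40, so 40 ∣ N. Since 20 ∣ 40, it follows that 20 ∣ N.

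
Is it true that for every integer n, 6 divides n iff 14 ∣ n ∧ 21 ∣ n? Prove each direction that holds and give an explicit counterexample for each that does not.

(⇒) This fails: take n = 6. Certainly 6 ∣ 6, but 14 ∤ 6.

(⇐) Suppose 14 ∣ n and 21 ∣ n. Any common multiple of 14 and 21 is a multiple of their lcm; here lcm(14, 21) = 14·21/gcd(14, 21) = 294/7 = 42, so 42 ∣ n. Since 6 ∣ 42, it follows that 6 ∣ n.

Only the converse holds.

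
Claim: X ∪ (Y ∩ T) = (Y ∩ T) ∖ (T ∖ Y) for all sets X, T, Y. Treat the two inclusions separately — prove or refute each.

Only the reverse inclusion holds.

(⊆) This inclusion fails. Take X = {1}, T = ∅, Y = ∅; then 1 ∈ X ∪ (Y ∩ T) but 1 ∉ (Y ∩ T) ∖ (T ∖ Y).

(⊇) Let x ∈ (Y ∩ T) ∖ (T ∖ Y). Then either x ∈ T ∩ Y and x ∉ X; or x ∈ X ∩ T ∩ Y. In each case x ∈ X ∪ (Y ∩ T), so (Y ∩ T) ∖ (T ∖ Y) ⊆ X ∪ (Y ∩ T).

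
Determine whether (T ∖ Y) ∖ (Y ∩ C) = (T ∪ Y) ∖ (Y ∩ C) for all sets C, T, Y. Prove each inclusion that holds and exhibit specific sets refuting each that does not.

(⟹) Let x ∈ (T ∖ Y) ∖ (Y ∩ C). Then either x ∈ T and x ∉ C, Y; or x ∈ C ∩ T and x ∉ Y. In each case x ∈ (T ∪ Y) ∖ (Y ∩ C), so (T ∖ Y) ∖ (Y ∩ C) ⊆ (T ∪ Y) ∖ (Y ∩ C).

(⟸) This inclusion fails. Take C = ∅, T = ∅, Y = {1}; then 1 ∈ (T ∪ Y) ∖ (Y ∩ C) but 1 ∉ (T ∖ Y) ∖ (Y ∩ C).

(⊆) holds; (⊇) fails.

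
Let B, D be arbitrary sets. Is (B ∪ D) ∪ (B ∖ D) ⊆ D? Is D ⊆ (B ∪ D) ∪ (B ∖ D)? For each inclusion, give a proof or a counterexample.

The sets are not equal: only the reverse inclusion holds.

Reverse inclusion. Let x ∈ D. Then either x ∈ D and x ∉ B; or x ∈ B ∩ D. In each case x ∈ (B ∪ D) ∪ (B ∖ D), so D ⊆ (B ∪ D) ∪ (B ∖ D).

Forward inclusion. This inclusion fails. Take B = {1}, D = ∅; then 1 ∈ (B ∪ D) ∪ (B ∖ D) but 1 ∉ D.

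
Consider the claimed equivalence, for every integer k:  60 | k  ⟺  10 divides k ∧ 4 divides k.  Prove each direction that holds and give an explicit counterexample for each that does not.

(⇐) This fails: take k = 20. Both 10 ∣ 20 and 4 ∣ 20, yet 20 is not a multiple of 60 (since 20 = 0·60 + 20), so 60 ∤ 20.

(⇒) If 60 ∣ k, write k = 60q. Since 60 = 6·10, k = 10·(6q), so 10 ∣ k; and since 60 = 15·4, k = 4·(15q), so 4 ∣ k.

Not equivalent: only (⇒) holds.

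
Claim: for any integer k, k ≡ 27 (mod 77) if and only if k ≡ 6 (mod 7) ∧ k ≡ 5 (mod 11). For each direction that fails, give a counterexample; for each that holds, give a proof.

(⇒) Suppose k ≡ 27 (mod 77); write k = 77j + 27. Since 7 ∣ 77, reducing mod 7 gives k ≡ 27 ≡ 6 (mod 7); since 11 ∣ 77, reducing mod 11 gives k ≡ 27 ≡ 5 (mod 11).

(⇐) Conversely, if k ≡ 6 (mod 7) and k ≡ 5 (mod 11), then by the Chinese remainder theorem k ≡ 27 (mod 77). This is exactly k ≡ 27 (mod 77).

The biconditional holds.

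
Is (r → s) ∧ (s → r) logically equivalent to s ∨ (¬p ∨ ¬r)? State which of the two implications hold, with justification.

Forward direction. Assume the antecedent. If r is true, the antecedent forces (r = T, p = F, s = T) or (r = T, p = T, s = T), and s ∨ (¬p ∨ ¬r) holds there. If r is false, s ∨ (¬p ∨ ¬r) reduces to true regardless of the other variables. Either way s ∨ (¬p ∨ ¬r) holds.

Converse. This fails. Under r = T, p = F, s = F, the left side is false but the right side is true.

Not equivalent: only (⇒) holds.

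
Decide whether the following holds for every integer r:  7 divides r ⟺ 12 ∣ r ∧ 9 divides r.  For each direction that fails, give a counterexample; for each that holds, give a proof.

(⇒) This fails: take r = 7. Certainly 7 ∣ 7, but 12 ∤ 7.

(⇐) This fails: take r = 36. Both 12 ∣ 36 and 9 ∣ 36, yet 36 is not a multiple of 7 (since 36 = 5·7 + 1), so 7 ∤ 36.

Neither implication holds.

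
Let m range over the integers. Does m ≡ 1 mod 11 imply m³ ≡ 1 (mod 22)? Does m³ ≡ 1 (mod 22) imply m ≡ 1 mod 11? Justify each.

(⟹) This fails: take m = 12. Then 12 ≡ 1 (mod 11), but 12³ = 1728 ≡ 12 (mod 22), not 1.

(⟸) Conversely, the residues r modulo 22 with r³ ≡ 1 (mod 22) are exactly {1}, and each is ≡ 1 (mod 11).

Only the reverse direction holds.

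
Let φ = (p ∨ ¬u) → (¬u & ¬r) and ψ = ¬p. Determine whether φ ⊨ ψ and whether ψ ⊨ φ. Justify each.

(⇒) fails and (⇐) fails.

(⟹) This fails. Under p = T, u = F, r = F, the left side is true but the right side is false.

(⟸) This fails. Under p = F, u = F, r = T, the left side is false but the right side is true.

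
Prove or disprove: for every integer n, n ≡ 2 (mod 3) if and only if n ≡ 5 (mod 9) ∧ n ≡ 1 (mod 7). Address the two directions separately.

The forward direction fails; the converse holds.

(⇒) This fails: n = 2 gives 2 ≡ 2 (mod 3) but 2 ≡ 2 (mod 9), so the conjunction on the right does not hold.

(⇐) Conversely, if n ≡ 5 (mod 9) and n ≡ 1 (mod 7), then by the Chinese remainder theorem n ≡ 50 (mod 63). Since 50 ≡ 2 (mod 3) and 3 ∣ 63, we get n ≡ 2 (mod 3).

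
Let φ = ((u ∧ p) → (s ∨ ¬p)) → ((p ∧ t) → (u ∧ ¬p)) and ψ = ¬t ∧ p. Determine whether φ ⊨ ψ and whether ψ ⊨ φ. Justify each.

(⇒) This fails. Under s = F, t = F, u = F, p = F, the left side is true but the right side is false.

(⇐) Assume the antecedent. If s is true, the antecedent forces (s = T, t = F, u = F, p = T) or (s = T, t = F, u = T, p = T), and the consequent holds there. If s is false, the antecedent forces (s = F, t = F, u = F, p = T) or (s = F, t = F, u = T, p = T), and the consequent holds there. Either way the consequent holds.

Only the reverse direction holds.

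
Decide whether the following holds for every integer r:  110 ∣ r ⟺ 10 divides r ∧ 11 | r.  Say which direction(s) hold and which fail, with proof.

Both directions hold; the statement is true.

(⇒) If 110 ∣ r, write r = 110q. Since 110 = 11·10, r = 10·(11q), so 10 ∣ r; and since 110 = 10·11, r = 11·(10q), so 11 ∣ r.

(⇐) Suppose 10 ∣ r and 11 ∣ r. Any common multiple of 10 and 11 is a multiple of their lcm; here gcd(10, 11) = 1, so lcm(10, 11) = 10·11 = 110, so 110 ∣ r.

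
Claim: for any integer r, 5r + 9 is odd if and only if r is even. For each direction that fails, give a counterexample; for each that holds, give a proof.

(⇒) Suppose 5r + 9 is odd. Since 5 is odd, 5r and r have the same parity, so 5r + 9 ≡ r + 9 (mod 2). As 9 is odd, 5r + 9 is odd exactly when r is even. Thus r is even.

(⇐) Conversely, suppose r is even; write r = 2j. Then 5r + 9 = 5·(2j) + 9 = 2·5j + 9, which is odd.

Both directions hold; the statement is true.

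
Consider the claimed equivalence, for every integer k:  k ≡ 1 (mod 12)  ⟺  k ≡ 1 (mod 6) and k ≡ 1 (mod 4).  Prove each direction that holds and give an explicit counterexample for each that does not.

The biconditional holds.

[⇒] Suppose k ≡ 1 (mod 12); write k = 12j + 1. Since 6 ∣ 12, reducing mod 6 gives k ≡ 1 (mod 6); since 4 ∣ 12, reducing mod 4 gives k ≡ 1 (mod 4).

[⇐] Conversely, if k ≡ 1 (mod 6) and k ≡ 1 (mod 4), then by the Chinese remainder theorem k ≡ 1 (mod 12). This is exactly k ≡ 1 (mod 12).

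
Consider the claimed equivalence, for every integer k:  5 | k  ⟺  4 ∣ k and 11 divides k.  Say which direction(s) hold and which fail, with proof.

(⇒) This fails: take k = 5. Certainly 5 ∣ 5, but 4 ∤ 5.

(⇐) This fails: take k = 44. Both 4 ∣ 44 and 11 ∣ 44, yet 44 is not a multiple of 5 (since 44 = 8·5 + 4), so 5 ∤ 44.

Neither implication holds.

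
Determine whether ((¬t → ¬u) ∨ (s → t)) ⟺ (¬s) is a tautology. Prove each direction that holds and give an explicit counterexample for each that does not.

The forward direction fails; the converse holds.

(⟹) This fails. Under t = F, u = F, s = T, the left side is true but the right side is false.

(⟸) Assume the antecedent. If t is true, (¬t → ¬u) ∨ (s → t) reduces to true regardless of the other variables. If t is false, the antecedent forces (t = F, u = F, s = F) or (t = F, u = T, s = F), and (¬t → ¬u) ∨ (s → t) holds there. Either way (¬t → ¬u) ∨ (s → t) holds.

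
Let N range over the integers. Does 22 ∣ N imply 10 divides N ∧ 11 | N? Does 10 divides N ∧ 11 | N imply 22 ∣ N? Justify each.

Forward direction. This fails: take N = 22. Certainly 22 ∣ 22, but 10 ∤ 22.

Converse. Suppose 10 ∣ N and 11 ∣ N. Any common multiple of 10 and 11 is a multiple of their lcm; here gcd(10, 11) = 1, so lcm(10, 11) = 10·11 = 110, so 110 ∣ N. Since 22 ∣ 110, it follows that 22 ∣ N.

The forward direction fails; the converse holds.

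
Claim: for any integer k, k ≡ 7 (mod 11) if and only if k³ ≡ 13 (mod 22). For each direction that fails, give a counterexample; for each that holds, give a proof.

(⇒) This fails: take k = 18. Then 18 ≡ 7 (mod 11), but 18³ = 5832 ≡ 2 (mod 22), not 13.

(⇐) Conversely, the residues r modulo 22 with r³ ≡ 13 (mod 22) are exactly {7}, and each is ≡ 7 (mod 11).

Only the converse holds.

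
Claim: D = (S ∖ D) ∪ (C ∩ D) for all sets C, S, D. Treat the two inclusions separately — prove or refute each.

Forward inclusion. This inclusion fails. Take C = ∅, S = ∅, D = {1}; then 1 ∈ D but 1 ∉ (S ∖ D) ∪ (C ∩ D).

Reverse inclusion. This inclusion fails. Take C = ∅, S = {1}, D = ∅; then 1 ∈ (S ∖ D) ∪ (C ∩ D) but 1 ∉ D.

(⊆) fails and (⊇) fails.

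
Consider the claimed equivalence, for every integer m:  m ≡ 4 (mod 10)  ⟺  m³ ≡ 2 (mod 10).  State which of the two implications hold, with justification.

Neither direction holds.

(→) This fails: take m = 4. Then 4 ≡ 4 (mod 10), but 4³ = 64 ≡ 4 (mod 10), not 2.

(←) This fails: take m = 8. Then 8³ = 512 ≡ 2 (mod 10), yet 8 ≡ 8 (mod 10), not 4.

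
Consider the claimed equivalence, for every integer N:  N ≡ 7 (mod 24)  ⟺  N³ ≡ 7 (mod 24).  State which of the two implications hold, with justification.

Both implications hold.

(←) Suppose N³ ≡ 7 (mod 24). The only residue r in {0, …, 23} with r³ ≡ 7 (mod 24) is r = 7, so N ≡ 7 (mod 24).

(→) Suppose N ≡ 7 (mod 24). Write N = 24j + 7. Then (24j + 7)³ = 13824j³ + 12096j² + 3528j + 343 = 24(576j³ + 504j² + 147j + 14) + 7, so N³ ≡ 7 (mod 24).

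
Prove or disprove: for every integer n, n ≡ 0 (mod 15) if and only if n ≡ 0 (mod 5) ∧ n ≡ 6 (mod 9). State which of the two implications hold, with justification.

The forward direction fails; the converse holds.

(⇒) This fails: n = 0 gives 0 ≡ 0 (mod 15) but 0 ≡ 0 (mod 9), so the conjunction on the right does not hold.

(⇐) Conversely, if n ≡ 0 (mod 5) and n ≡ 6 (mod 9), then by the Chinese remainder theorem n ≡ 15 (mod 45). Since 15 ≡ 0 (mod 15) and 15 ∣ 45, we get n ≡ 0 (mod 15).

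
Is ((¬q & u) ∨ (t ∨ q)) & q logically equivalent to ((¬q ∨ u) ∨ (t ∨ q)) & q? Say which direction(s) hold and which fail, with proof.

Both directions hold.

Converse. Assume the antecedent. If q is true, ((¬q & u) ∨ (t ∨ q)) & q reduces to true regardless of the other variables. If q is false, the antecedent cannot hold. Either way ((¬q & u) ∨ (t ∨ q)) & q holds.

Forward direction. Assume the antecedent. If q is true, ((¬q ∨ u) ∨ (t ∨ q)) & q reduces to true regardless of the other variables. If q is false, the antecedent cannot hold. Either way ((¬q ∨ u) ∨ (t ∨ q)) & q holds.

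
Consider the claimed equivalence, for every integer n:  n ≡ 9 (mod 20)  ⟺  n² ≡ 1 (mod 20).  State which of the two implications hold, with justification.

The forward direction holds; the converse fails.

(⇒) Suppose n ≡ 9 (mod 20). Write n = 20j + 9. Then (20j + 9)² = 400j² + 360j + 81 = 20(20j² + 18j + 4) + 1, so n² ≡ 1 (mod 20).

(⇐) This fails: take n = 1. Then 1² = 1 ≡ 1 (mod 20), yet 1 ≡ 1 (mod 20), not 9.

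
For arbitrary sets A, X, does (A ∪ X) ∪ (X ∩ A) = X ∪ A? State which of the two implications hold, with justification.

(⟸) Let x ∈ X ∪ A. Then either x ∈ A and x ∉ X; or x ∈ X and x ∉ A; or x ∈ A ∩ X. In each case x ∈ (A ∪ X) ∪ (X ∩ A), so X ∪ A ⊆ (A ∪ X) ∪ (X ∩ A).

(⟹) Let x ∈ (A ∪ X) ∪ (X ∩ A). Then either x ∈ A and x ∉ X; or x ∈ X and x ∉ A; or x ∈ A ∩ X. In each case x ∈ X ∪ A, so (A ∪ X) ∪ (X ∩ A) ⊆ X ∪ A.

Both inclusions hold; the sets are equal.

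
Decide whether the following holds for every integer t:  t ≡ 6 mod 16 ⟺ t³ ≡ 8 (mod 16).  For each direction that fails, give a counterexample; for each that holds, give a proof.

(⇒) holds; (⇐) fails.

[⇒] Suppose t ≡ 6 mod 16. Write t = 16j + 6. Then (16j + 6)³ = 4096j³ + 4608j² + 1728j + 216 = 16(256j³ + 288j² + 108j + 13) + 8, so t³ ≡ 8 (mod 16).

[⇐] This fails: take t = 2. Then 2³ = 8 ≡ 8 (mod 16), yet 2 ≡ 2 (mod 16), not 6.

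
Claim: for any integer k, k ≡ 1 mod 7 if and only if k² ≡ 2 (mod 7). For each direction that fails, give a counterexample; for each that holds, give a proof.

Neither direction holds.

[⇒] This fails: take k = 1. Then 1 ≡ 1 (mod 7), but 1² = 1 ≡ 1 (mod 7), not 2.

[⇐] This fails: take k = 3. Then 3² = 9 ≡ 2 (mod 7), yet 3 ≡ 3 (mod 7), not 1.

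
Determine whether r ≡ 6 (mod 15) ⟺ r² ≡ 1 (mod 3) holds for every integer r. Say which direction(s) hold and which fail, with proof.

(⇒) fails and (⇐) fails.

Forward direction. This fails: take r = 6. Then 6 ≡ 6 (mod 15), but 6² = 36 ≡ 0 (mod 3), not 1.

Converse. This fails: take r = 1. Then 1² = 1 ≡ 1 (mod 3), yet 1 ≡ 1 (mod 15), not 6.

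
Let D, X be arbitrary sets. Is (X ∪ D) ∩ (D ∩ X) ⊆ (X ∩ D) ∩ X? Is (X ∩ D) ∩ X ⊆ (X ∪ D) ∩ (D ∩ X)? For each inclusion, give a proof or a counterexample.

(⊇) Let x ∈ (X ∩ D) ∩ X. Then x ∈ D ∩ X, from which x ∈ (X ∪ D) ∩ (D ∩ X).

(⊆) Let x ∈ (X ∪ D) ∩ (D ∩ X). Then x ∈ D ∩ X, from which x ∈ (X ∩ D) ∩ X.

Both inclusions hold; the sets are equal.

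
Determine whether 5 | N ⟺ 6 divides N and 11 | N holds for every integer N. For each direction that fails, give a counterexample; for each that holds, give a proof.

[⇒] This fails: take N = 5. Certainly 5 ∣ 5, but 6 ∤ 5.

[⇐] This fails: take N = 66. Both 6 ∣ 66 and 11 ∣ 66, yet 66 is not a multiple of 5 (since 66 = 13·5 + 1), so 5 ∤ 66.

(⇒) fails and (⇐) fails.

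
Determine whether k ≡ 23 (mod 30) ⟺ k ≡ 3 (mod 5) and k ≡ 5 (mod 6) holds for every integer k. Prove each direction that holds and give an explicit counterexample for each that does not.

(⇒) Suppose k ≡ 23 (mod 30); write k = 30j + 23. Since 5 ∣ 30, reducing mod 5 gives k ≡ 23 ≡ 3 (mod 5); since 6 ∣ 30, reducing mod 6 gives k ≡ 23 ≡ 5 (mod 6).

(⇐) Conversely, if k ≡ 3 (mod 5) and k ≡ 5 (mod 6), then by the Chinese remainder theorem k ≡ 23 (mod 30). This is exactly k ≡ 23 (mod 30).

Both directions hold.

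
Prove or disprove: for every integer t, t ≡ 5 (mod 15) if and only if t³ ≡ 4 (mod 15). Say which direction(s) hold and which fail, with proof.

(⇒) This fails: take t = 5. Then 5 ≡ 5 (mod 15), but 5³ = 125 ≡ 5 (mod 15), not 4.

(⇐) This fails: take t = 4. Then 4³ = 64 ≡ 4 (mod 15), yet 4 ≡ 4 (mod 15), not 5.

Neither direction holds.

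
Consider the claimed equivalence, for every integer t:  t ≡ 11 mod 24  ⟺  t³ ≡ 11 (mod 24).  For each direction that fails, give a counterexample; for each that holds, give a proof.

Both directions hold; the statement is true.

(→) Suppose t ≡ 11 mod 24. Write t = 24j + 11. Then (24j + 11)³ = 13824j³ + 19008j² + 8712j + 1331 = 24(576j³ + 792j² + 363j + 55) + 11, so t³ ≡ 11 (mod 24).

(←) Conversely, suppose t³ ≡ 11 (mod 24). The only residue r in {0, …, 23} with r³ ≡ 11 (mod 24) is r = 11, so t ≡ 11 (mod 24).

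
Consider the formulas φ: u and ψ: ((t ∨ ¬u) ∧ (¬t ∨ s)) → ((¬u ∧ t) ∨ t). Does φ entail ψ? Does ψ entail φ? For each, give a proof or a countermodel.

Only the forward direction holds.

Forward direction. Assume the antecedent. If u is true, the consequent reduces to true regardless of the other variables. If u is false, the antecedent cannot hold. Either way the consequent holds.

Converse. This fails. Under u = F, s = F, t = T, the left side is false but the right side is true.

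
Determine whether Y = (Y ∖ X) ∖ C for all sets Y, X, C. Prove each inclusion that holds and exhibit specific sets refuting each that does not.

Only the reverse inclusion holds.

(⟸) Let x ∈ (Y ∖ X) ∖ C. Then x ∈ Y and x ∉ X, C, from which x ∈ Y.

(⟹) This inclusion fails. Take Y = {1}, X = {1}, C = ∅; then 1 ∈ Y but 1 ∉ (Y ∖ X) ∖ C.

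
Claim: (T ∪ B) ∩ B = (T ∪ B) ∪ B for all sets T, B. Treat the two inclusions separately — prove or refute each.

Only the forward inclusion holds.

(⊆) Let x ∈ (T ∪ B) ∩ B. Then either x ∈ B and x ∉ T; or x ∈ T ∩ B. In each case x ∈ (T ∪ B) ∪ B, so (T ∪ B) ∩ B ⊆ (T ∪ B) ∪ B.

(⊇) This inclusion fails. Take T = {1}, B = ∅; then 1 ∈ (T ∪ B) ∪ B but 1 ∉ (T ∪ B) ∩ B.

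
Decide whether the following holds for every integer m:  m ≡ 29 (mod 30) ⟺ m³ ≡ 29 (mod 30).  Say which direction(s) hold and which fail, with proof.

(→) Suppose m ≡ 29 (mod 30). Write m = 30j + 29. Then (30j + 29)³ = 27000j³ + 78300j² + 75690j + 24389 = 30(900j³ + 2610j² + 2523j + 812) + 29, so m³ ≡ 29 (mod 30).

(←) Conversely, suppose m³ ≡ 29 (mod 30). The only residue r in {0, …, 29} with r³ ≡ 29 (mod 30) is r = 29, so m ≡ 29 (mod 30).

Equivalent; both directions hold.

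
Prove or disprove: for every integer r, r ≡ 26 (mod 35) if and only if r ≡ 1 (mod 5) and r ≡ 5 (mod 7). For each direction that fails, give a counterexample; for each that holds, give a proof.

Both implications hold.

(⇒) Suppose r ≡ 26 (mod 35); write r = 35j + 26. Since 5 ∣ 35, reducing mod 5 gives r ≡ 26 ≡ 1 (mod 5); since 7 ∣ 35, reducing mod 7 gives r ≡ 26 ≡ 5 (mod 7).

(⇐) Conversely, if r ≡ 1 (mod 5) and r ≡ 5 (mod 7), then by the Chinese remainder theorem r ≡ 26 (mod 35). This is exactly r ≡ 26 (mod 35).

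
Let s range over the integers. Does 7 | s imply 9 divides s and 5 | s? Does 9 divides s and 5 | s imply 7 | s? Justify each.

(⇒) fails and (⇐) fails.

Forward direction. This fails: take s = 7. Certainly 7 ∣ 7, but 9 ∤ 7.

Converse. This fails: take s = 45. Both 9 ∣ 45 and 5 ∣ 45, yet 45 is not a multiple of 7 (since 45 = 6·7 + 3), so 7 ∤ 45.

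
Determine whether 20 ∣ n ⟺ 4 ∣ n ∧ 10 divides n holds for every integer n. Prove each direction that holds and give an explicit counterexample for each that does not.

(⟸) Suppose 4 ∣ n and 10 ∣ n. Any common multiple of 4 and 10 is a multiple of their lcm; here lcm(4, 10) = 4·10/gcd(4, 10) = 40/2 = 20, so 20 ∣ n.

(⟹) If 20 ∣ n, write n = 20q. Since 20 = 5·4, n = 4·(5q), so 4 ∣ n; and since 20 = 2·10, n = 10·(2q), so 10 ∣ n.

Both directions hold; the statement is true.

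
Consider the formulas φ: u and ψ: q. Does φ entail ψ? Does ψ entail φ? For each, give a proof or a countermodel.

Neither implication holds.

(⟹) This fails. Under u = T, q = F, the left side is true but the right side is false.

(⟸) This fails. Under u = F, q = T, the left side is false but the right side is true.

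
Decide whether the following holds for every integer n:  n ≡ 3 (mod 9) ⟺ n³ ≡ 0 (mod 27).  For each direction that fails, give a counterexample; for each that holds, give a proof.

Only the forward implication holds.

(←) This fails: take n = 0. Then 0³ = 0 ≡ 0 (mod 27), yet 0 ≡ 0 (mod 9), not 3.

(→) Suppose n ≡ 3 (mod 9). Working modulo 27, n ∈ {3, 12, 21}; for each such r, r³ ≡ 0 (mod 27).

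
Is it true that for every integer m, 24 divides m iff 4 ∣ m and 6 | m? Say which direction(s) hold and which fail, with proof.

The forward direction holds; the converse fails.

[⇐] This fails: take m = 12. Both 4 ∣ 12 and 6 ∣ 12, yet 12 is not a multiple of 24 (since 12 = 0·24 + 12), so 24 ∤ 12.

[⇒] If 24 ∣ m, write m = 24q. Since 24 = 6·4, m = 4·(6q), so 4 ∣ m; and since 24 = 4·6, m = 6·(4q), so 6 ∣ m.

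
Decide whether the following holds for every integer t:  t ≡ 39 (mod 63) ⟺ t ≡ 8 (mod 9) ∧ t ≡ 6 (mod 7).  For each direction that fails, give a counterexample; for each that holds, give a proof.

(⇒) fails and (⇐) fails.

[⇒] This fails: t = 39 gives 39 ≡ 39 (mod 63) but 39 ≡ 3 (mod 9), so the conjunction on the right does not hold.

[⇐] This fails: t = 62 satisfies both congruences on the right (62 ≡ 8 mod 9 and 62 ≡ 6 mod 7) yet 62 ≡ 62 (mod 63), not 39.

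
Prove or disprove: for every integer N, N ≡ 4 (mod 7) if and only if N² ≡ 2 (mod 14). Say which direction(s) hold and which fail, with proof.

Neither implication holds.

Forward direction. This fails: take N = 11. Then 11 ≡ 4 (mod 7), but 11² = 121 ≡ 9 (mod 14), not 2.

Converse. This fails: take N = 10. Then 10² = 100 ≡ 2 (mod 14), yet 10 ≡ 3 (mod 7), not 4.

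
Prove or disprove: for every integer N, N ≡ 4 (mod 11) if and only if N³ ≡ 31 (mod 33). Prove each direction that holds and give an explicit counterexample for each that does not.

(⇒) fails; (⇐) holds.

Forward direction. This fails: take N = 15. Then 15 ≡ 4 (mod 11), but 15³ = 3375 ≡ 9 (mod 33), not 31.

Converse. The residues r modulo 33 with r³ ≡ 31 (mod 33) are exactly {4}, and each is ≡ 4 (mod 11).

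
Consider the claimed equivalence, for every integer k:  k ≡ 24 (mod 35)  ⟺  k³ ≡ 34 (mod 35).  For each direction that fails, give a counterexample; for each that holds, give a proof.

Not equivalent: only (⇒) holds.

(→) Suppose k ≡ 24 (mod 35). Write k = 35j + 24. Then (35j + 24)³ = 42875j³ + 88200j² + 60480j + 13824 = 35(1225j³ + 2520j² + 1728j + 394) + 34, so k³ ≡ 34 (mod 35).

(←) This fails: take k = 19. Then 19³ = 6859 ≡ 34 (mod 35), yet 19 ≡ 19 (mod 35), not 24.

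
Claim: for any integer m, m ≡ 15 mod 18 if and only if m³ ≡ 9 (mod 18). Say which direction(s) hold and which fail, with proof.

Forward direction. Suppose m ≡ 15 mod 18. Write m = 18j + 15. Then (18j + 15)³ = 5832j³ + 14580j² + 12150j + 3375 = 18(324j³ + 810j² + 675j + 187) + 9, so m³ ≡ 9 (mod 18).

Converse. This fails: take m = 3. Then 3³ = 27 ≡ 9 (mod 18), yet 3 ≡ 3 (mod 18), not 15.

Only the forward implication holds.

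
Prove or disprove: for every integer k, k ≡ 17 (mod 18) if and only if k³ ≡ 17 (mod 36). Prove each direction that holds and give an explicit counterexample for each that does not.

Both directions fail.

[⇒] This fails: take k = 35. Then 35 ≡ 17 (mod 18), but 35³ = 42875 ≡ 35 (mod 36), not 17.

[⇐] This fails: take k = 5. Then 5³ = 125 ≡ 17 (mod 36), yet 5 ≡ 5 (mod 18), not 17.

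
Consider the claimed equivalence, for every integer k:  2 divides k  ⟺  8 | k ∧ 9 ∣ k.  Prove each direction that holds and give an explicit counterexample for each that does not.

Not equivalent: only (⇐) holds.

Forward direction. This fails: take k = 2. Certainly 2 ∣ 2, but 8 ∤ 2.

Converse. Suppose 8 ∣ k and 9 ∣ k. Any common multiple of 8 and 9 is a multiple of their lcm; here gcd(8, 9) = 1, so lcm(8, 9) = 8·9 = 72, so 72 ∣ k. Since 2 ∣ 72, it follows that 2 ∣ k.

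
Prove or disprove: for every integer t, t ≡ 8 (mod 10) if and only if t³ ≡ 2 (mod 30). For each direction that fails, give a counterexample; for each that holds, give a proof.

(⇒) fails; (⇐) holds.

[⇒] This fails: take t = 18. Then 18 ≡ 8 (mod 10), but 18³ = 5832 ≡ 12 (mod 30), not 2.

[⇐] Conversely, the residues r modulo 30 with r³ ≡ 2 (mod 30) are exactly {8}, and each is ≡ 8 (mod 10).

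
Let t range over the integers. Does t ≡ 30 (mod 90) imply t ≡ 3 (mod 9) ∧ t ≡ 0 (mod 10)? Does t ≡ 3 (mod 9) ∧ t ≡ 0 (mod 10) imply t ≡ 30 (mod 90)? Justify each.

Converse. If t ≡ 3 (mod 9) and t ≡ 0 (mod 10), then by the Chinese remainder theorem t ≡ 30 (mod 90). This is exactly t ≡ 30 (mod 90).

Forward direction. Suppose t ≡ 30 (mod 90); write t = 90j + 30. Since 9 ∣ 90, reducing mod 9 gives t ≡ 30 ≡ 3 (mod 9); since 10 ∣ 90, reducing mod 10 gives t ≡ 30 ≡ 0 (mod 10).

Both directions hold; the statement is true.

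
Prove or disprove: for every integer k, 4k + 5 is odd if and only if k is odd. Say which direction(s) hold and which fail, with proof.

(⟸) Suppose k is odd. Since 4 is even, 4k is even for every k, so 4k + 5 has the same parity as 5, which is odd. Hence 4k + 5 is odd.

(⟹) This fails: take k = 2. Then 4k + 5 = 13, which is odd, yet k = 2 is even, not odd.

The forward direction fails; the converse holds.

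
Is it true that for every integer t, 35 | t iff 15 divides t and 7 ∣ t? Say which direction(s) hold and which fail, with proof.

(⇒) fails; (⇐) holds.

(⇒) This fails: take t = 35. Certainly 35 ∣ 35, but 15 ∤ 35.

(⇐) Suppose 15 ∣ t and 7 ∣ t. Any common multiple of 15 and 7 is a multiple of their lcm; here gcd(15, 7) = 1, so lcm(15, 7) = 15·7 = 105, so 105 ∣ t. Since 35 ∣ 105, it follows that 35 ∣ t.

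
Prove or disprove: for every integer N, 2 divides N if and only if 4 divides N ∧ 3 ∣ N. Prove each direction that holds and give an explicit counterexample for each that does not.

Forward direction. This fails: take N = 2. Certainly 2 ∣ 2, but 4 ∤ 2.

Converse. Suppose 4 ∣ N and 3 ∣ N. Any common multiple of 4 and 3 is a multiple of their lcm; here gcd(4, 3) = 1, so lcm(4, 3) = 4·3 = 12, so 12 ∣ N. Since 2 ∣ 12, it follows that 2 ∣ N.

Only the reverse direction holds.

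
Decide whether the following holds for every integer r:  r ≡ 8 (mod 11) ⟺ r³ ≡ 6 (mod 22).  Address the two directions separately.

Forward direction. This fails: take r = 19. Then 19 ≡ 8 (mod 11), but 19³ = 6859 ≡ 17 (mod 22), not 6.

Converse. The residues r modulo 22 with r³ ≡ 6 (mod 22) are exactly {8}, and each is ≡ 8 (mod 11).

Only the reverse direction holds.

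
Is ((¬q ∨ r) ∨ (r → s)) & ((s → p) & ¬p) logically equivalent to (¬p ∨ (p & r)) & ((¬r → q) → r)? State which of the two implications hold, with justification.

Neither direction holds.

(⟹) This fails. Under s = F, q = T, p = F, r = F, the left side is true but the right side is false.

(⟸) This fails. Under s = T, q = F, p = F, r = F, the left side is false but the right side is true.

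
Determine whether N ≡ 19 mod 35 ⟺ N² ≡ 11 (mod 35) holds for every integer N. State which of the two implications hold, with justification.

Not equivalent: only (⇒) holds.

(→) Suppose N ≡ 19 mod 35. Write N = 35j + 19. Then (35j + 19)² = 1225j² + 1330j + 361 = 35(35j² + 38j + 10) + 11, so N² ≡ 11 (mod 35).

(←) This fails: take N = 9. Then 9² = 81 ≡ 11 (mod 35), yet 9 ≡ 9 (mod 35), not 19.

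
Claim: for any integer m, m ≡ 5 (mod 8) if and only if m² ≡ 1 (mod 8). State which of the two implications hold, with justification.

(→) Suppose m ≡ 5 (mod 8). Write m = 8j + 5. Then (8j + 5)² = 64j² + 80j + 25 = 8(8j² + 10j + 3) + 1, so m² ≡ 1 (mod 8).

(←) This fails: take m = 1. Then 1² = 1 ≡ 1 (mod 8), yet 1 ≡ 1 (mod 8), not 5.

Not equivalent: only (⇒) holds.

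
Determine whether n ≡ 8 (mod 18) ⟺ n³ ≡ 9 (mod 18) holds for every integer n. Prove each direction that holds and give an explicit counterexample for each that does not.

(⟹) This fails: take n = 8. Then 8 ≡ 8 (mod 18), but 8³ = 512 ≡ 8 (mod 18), not 9.

(⟸) This fails: take n = 3. Then 3³ = 27 ≡ 9 (mod 18), yet 3 ≡ 3 (mod 18), not 8.

(⇒) fails and (⇐) fails.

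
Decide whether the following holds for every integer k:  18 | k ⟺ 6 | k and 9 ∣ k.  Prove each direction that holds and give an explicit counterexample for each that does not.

(⇐) Suppose 6 ∣ k and 9 ∣ k. Any common multiple of 6 and 9 is a multiple of their lcm; here lcm(6, 9) = 6·9/gcd(6, 9) = 54/3 = 18, so 18 ∣ k.

(⇒) If 18 ∣ k, write k = 18q. Since 18 = 3·6, k = 6·(3q), so 6 ∣ k; and since 18 = 2·9, k = 9·(2q), so 9 ∣ k.

Both directions hold; the statement is true.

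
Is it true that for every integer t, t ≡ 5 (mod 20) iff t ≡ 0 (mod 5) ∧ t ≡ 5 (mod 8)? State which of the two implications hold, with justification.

[⇒] This fails: t = 25 gives 25 ≡ 5 (mod 20) but 25 ≡ 1 (mod 8), so the conjunction on the right does not hold.

[⇐] Conversely, if t ≡ 0 (mod 5) and t ≡ 5 (mod 8), then by the Chinese remainder theorem t ≡ 5 (mod 40). Since 5 ≡ 5 (mod 20) and 20 ∣ 40, we get t ≡ 5 (mod 20).

Only the converse holds.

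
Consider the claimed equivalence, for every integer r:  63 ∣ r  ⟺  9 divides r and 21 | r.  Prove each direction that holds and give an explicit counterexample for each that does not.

(⇒) If 63 ∣ r, write r = 63q. Since 63 = 7·9, r = 9·(7q), so 9 ∣ r; and since 63 = 3·21, r = 21·(3q), so 21 ∣ r.

(⇐) Suppose 9 ∣ r and 21 ∣ r. Any common multiple of 9 and 21 is a multiple of their lcm; here lcm(9, 21) = 9·21/gcd(9, 21) = 189/3 = 63, so 63 ∣ r.

Both implications hold.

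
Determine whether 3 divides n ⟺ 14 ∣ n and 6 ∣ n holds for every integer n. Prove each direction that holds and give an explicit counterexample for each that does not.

(⟹) This fails: take n = 3. Certainly 3 ∣ 3, but 14 ∤ 3.

(⟸) Suppose 14 ∣ n and 6 ∣ n. Any common multiple of 14 and 6 is a multiple of their lcm; here lcm(14, 6) = 14·6/gcd(14, 6) = 84/2 = 42, so 42 ∣ n. Since 3 ∣ 42, it follows that 3 ∣ n.

Only the reverse direction holds.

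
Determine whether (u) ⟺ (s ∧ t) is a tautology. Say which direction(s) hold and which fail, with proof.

Forward direction. This fails. Under t = F, s = F, u = T, the left side is true but the right side is false.

Converse. This fails. Under t = T, s = T, u = F, the left side is false but the right side is true.

Neither implication holds.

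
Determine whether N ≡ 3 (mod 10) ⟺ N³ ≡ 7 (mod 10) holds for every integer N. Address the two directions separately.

Both directions hold; the statement is true.

[⇒] Suppose N ≡ 3 (mod 10). Write N = 10j + 3. Then (10j + 3)³ = 1000j³ + 900j² + 270j + 27 = 10(100j³ + 90j² + 27j + 2) + 7, so N³ ≡ 7 (mod 10).

[⇐] For the converse, argue contrapositively. If N ≢ 3 (mod 10), then N is congruent to one of 0, 1, 2, 4, 5, 6, 7, 8, 9 modulo 10, and these give N³ ≡ 0, 1, 8, 4, 5, 6, 3, 2, 9 respectively — never 7.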